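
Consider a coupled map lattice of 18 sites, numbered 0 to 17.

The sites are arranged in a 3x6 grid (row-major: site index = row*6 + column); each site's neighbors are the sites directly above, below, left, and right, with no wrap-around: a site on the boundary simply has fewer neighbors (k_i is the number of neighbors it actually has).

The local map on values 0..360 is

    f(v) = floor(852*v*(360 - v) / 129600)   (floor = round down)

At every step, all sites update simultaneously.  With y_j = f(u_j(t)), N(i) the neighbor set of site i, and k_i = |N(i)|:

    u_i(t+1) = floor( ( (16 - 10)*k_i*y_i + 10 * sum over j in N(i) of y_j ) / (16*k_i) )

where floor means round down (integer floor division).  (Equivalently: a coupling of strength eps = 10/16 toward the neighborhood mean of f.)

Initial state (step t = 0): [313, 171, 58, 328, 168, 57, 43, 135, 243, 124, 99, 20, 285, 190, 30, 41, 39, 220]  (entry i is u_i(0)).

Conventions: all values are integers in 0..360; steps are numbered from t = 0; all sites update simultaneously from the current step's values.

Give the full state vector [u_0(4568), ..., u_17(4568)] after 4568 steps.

Simulating step by step:
t=0: [313, 171, 58, 328, 168, 57, 43, 135, 243, 124, 99, 20, 285, 190, 30, 41, 39, 220]
t=1: [130, 164, 140, 134, 152, 122, 124, 183, 158, 151, 146, 117, 146, 163, 125, 102, 125, 115]
t=2: [199, 206, 204, 202, 201, 194, 199, 208, 205, 200, 200, 190, 202, 206, 195, 188, 189, 187]
t=3: [209, 208, 208, 209, 210, 211, 209, 207, 208, 209, 210, 211, 209, 208, 209, 211, 211, 212]
t=4: [207, 207, 207, 207, 206, 206, 207, 207, 207, 206, 206, 206, 207, 207, 206, 206, 206, 206]
t=5: [208, 208, 208, 208, 208, 208, 208, 208, 208, 208, 208, 208, 208, 208, 208, 208, 208, 208]
t=6: [207, 207, 207, 207, 207, 207, 207, 207, 207, 207, 207, 207, 207, 207, 207, 207, 207, 207]
t=7: [208, 208, 208, 208, 208, 208, 208, 208, 208, 208, 208, 208, 208, 208, 208, 208, 208, 208]

Answer: [207, 207, 207, 207, 207, 207, 207, 207, 207, 207, 207, 207, 207, 207, 207, 207, 207, 207]
Key observation: The state at step 5, [208, 208, 208, 208, 208, 208, 208, 208, 208, 208, 208, 208, 208, 208, 208, 208, 208, 208], reappears at step 7: the system is in a cycle of period 2 from step 5 on.  Therefore the state at step 4568 equals the state at step 5 + ((4568 - 5) mod 2) = 6, which is [207, 207, 207, 207, 207, 207, 207, 207, 207, 207, 207, 207, 207, 207, 207, 207, 207, 207].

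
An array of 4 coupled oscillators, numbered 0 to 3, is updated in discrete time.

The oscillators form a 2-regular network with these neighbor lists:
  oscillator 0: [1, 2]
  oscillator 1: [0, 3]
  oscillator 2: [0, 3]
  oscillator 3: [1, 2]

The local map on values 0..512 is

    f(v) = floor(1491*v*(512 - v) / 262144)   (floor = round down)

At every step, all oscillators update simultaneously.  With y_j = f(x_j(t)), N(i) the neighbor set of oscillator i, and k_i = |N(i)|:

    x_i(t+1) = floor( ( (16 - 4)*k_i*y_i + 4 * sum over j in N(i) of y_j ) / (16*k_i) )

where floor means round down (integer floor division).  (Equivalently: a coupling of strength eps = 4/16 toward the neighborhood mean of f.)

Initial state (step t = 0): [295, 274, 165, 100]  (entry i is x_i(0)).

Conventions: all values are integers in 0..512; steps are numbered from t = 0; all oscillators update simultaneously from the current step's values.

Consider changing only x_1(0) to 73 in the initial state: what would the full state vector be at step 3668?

Simulating step by step:
t=0: [295, 73, 165, 100]
t=1: [336, 211, 318, 238]
t=2: [340, 359, 350, 366]
t=3: [328, 313, 320, 306]
t=4: [345, 353, 349, 356]
t=5: [325, 319, 322, 316]
t=6: [345, 349, 347, 351]
t=7: [326, 323, 324, 321]
t=8: [344, 346, 346, 347]
t=9: [327, 326, 326, 325]
t=10: [344, 344, 344, 344]
t=11: [328, 328, 328, 328]
t=12: [343, 343, 343, 343]
t=13: [329, 329, 329, 329]
t=14: [342, 342, 342, 342]
t=15: [330, 330, 330, 330]
t=16: [341, 341, 341, 341]
t=17: [331, 331, 331, 331]
t=18: [340, 340, 340, 340]
t=19: [332, 332, 332, 332]
t=20: [339, 339, 339, 339]
t=21: [333, 333, 333, 333]
t=22: [339, 339, 339, 339]

Answer: [339, 339, 339, 339]
Key observation: The state at step 20, [339, 339, 339, 339], reappears at step 22: the system is in a cycle of period 2 from step 20 on.  Therefore the state at step 3668 equals the state at step 20 + ((3668 - 20) mod 2) = 20, which is [339, 339, 339, 339].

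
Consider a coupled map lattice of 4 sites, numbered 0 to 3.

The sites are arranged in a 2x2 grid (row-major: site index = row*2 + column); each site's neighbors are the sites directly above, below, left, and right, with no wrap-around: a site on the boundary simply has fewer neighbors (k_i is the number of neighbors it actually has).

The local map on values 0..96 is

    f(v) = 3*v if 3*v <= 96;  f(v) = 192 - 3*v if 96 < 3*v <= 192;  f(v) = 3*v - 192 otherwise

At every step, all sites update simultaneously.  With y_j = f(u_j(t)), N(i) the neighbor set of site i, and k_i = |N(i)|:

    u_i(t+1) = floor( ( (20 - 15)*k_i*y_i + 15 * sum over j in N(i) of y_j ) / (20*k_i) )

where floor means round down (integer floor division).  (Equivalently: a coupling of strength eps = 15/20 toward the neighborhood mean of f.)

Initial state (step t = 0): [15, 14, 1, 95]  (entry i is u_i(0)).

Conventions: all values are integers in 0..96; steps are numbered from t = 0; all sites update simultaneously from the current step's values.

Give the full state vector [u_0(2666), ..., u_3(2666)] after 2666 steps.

Answer: [63, 77, 77, 63]
Key observation: The state at step 21, [30, 12, 12, 30], reappears at step 27: the system is in a cycle of period 6 from step 21 on.  Therefore the state at step 2666 equals the state at step 21 + ((2666 - 21) mod 6) = 26, which is [63, 77, 77, 63].

Derivation:
t=0: [15, 14, 1, 95]
t=1: [28, 62, 52, 40]
t=2: [36, 60, 67, 33]
t=3: [28, 69, 68, 31]
t=4: [31, 70, 69, 33]
t=5: [35, 74, 73, 35]
t=6: [43, 72, 72, 43]
t=7: [33, 53, 53, 33]
t=8: [48, 78, 78, 48]
t=9: [43, 46, 46, 43]
t=10: [56, 60, 60, 56]
t=11: [15, 21, 21, 15]
t=12: [58, 49, 49, 58]
t=13: [38, 24, 24, 38]
t=14: [73, 76, 76, 73]
t=15: [33, 29, 29, 33]
t=16: [88, 91, 91, 88]
t=17: [78, 74, 74, 78]
t=18: [33, 39, 39, 33]
t=19: [79, 88, 88, 79]
t=20: [65, 51, 51, 65]
t=21: [30, 12, 12, 30]
t=22: [49, 76, 76, 49]
t=23: [38, 42, 42, 38]
t=24: [69, 75, 75, 69]
t=25: [28, 19, 19, 28]
t=26: [63, 77, 77, 63]
t=27: [30, 12, 12, 30]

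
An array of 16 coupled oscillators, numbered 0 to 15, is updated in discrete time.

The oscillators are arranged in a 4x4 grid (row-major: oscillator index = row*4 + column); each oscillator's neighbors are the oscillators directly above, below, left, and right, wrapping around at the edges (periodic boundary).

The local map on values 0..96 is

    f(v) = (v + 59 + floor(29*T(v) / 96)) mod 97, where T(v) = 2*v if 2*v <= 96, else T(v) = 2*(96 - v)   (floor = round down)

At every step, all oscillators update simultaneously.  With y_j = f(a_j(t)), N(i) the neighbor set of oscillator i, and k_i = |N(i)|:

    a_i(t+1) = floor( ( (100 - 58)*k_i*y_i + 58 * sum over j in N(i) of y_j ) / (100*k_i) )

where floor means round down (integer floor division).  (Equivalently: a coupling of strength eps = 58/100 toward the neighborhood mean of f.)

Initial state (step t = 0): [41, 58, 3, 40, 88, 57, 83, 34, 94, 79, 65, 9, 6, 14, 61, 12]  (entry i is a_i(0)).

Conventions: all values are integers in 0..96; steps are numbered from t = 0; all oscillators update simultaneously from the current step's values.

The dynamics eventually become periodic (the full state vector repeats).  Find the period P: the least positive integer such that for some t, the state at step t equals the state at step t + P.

Answer: 9
Key observation: The state at step 22, [43, 43, 43, 43, 43, 43, 43, 43, 43, 43, 43, 43, 43, 43, 43, 43], reappears at step 31 — and no state repeats earlier — so the cycle the system enters has period 9.

Derivation:
t=0: [41, 58, 3, 40, 88, 57, 83, 34, 94, 79, 65, 9, 6, 14, 61, 12]
t=1: [38, 48, 50, 37, 43, 46, 45, 36, 59, 54, 50, 59, 63, 63, 57, 63]
t=2: [28, 36, 36, 26, 29, 35, 33, 26, 40, 40, 39, 39, 40, 42, 41, 40]
t=3: [10, 18, 17, 9, 11, 17, 15, 8, 23, 24, 23, 21, 23, 26, 25, 22]
t=4: [79, 72, 71, 77, 79, 71, 83, 76, 78, 40, 65, 90, 78, 27, 41, 77]
t=5: [50, 42, 45, 49, 50, 45, 49, 51, 47, 32, 42, 51, 43, 23, 32, 47]
t=6: [36, 41, 31, 38, 38, 31, 36, 39, 33, 33, 27, 37, 42, 52, 33, 33]
t=7: [22, 23, 16, 19, 19, 16, 15, 22, 18, 16, 11, 17, 24, 28, 16, 18]
t=8: [79, 78, 86, 89, 89, 86, 83, 89, 74, 71, 80, 86, 39, 40, 71, 74]
t=9: [48, 47, 52, 53, 53, 52, 52, 54, 46, 46, 50, 52, 35, 35, 46, 46]
t=10: [35, 35, 38, 39, 39, 38, 40, 40, 33, 33, 38, 38, 25, 25, 33, 33]
t=11: [17, 16, 21, 21, 21, 21, 24, 24, 14, 14, 20, 20, 7, 7, 14, 14]
t=12: [85, 84, 75, 76, 76, 75, 39, 39, 82, 82, 74, 74, 75, 75, 82, 82]
t=13: [51, 51, 46, 46, 46, 46, 34, 35, 50, 50, 46, 46, 50, 50, 50, 50]
t=14: [38, 38, 33, 33, 33, 33, 24, 25, 37, 37, 33, 33, 39, 39, 37, 37]
t=15: [19, 19, 14, 14, 14, 14, 6, 6, 19, 19, 14, 14, 22, 22, 19, 19]
t=16: [87, 87, 81, 81, 81, 81, 73, 73, 87, 87, 81, 81, 91, 91, 87, 87]
t=17: [53, 53, 52, 52, 52, 52, 49, 49, 53, 53, 52, 52, 55, 55, 53, 53]
t=18: [40, 40, 39, 39, 39, 39, 39, 39, 40, 40, 39, 39, 40, 40, 40, 40]
t=19: [25, 25, 24, 24, 24, 24, 24, 24, 25, 25, 24, 24, 26, 26, 25, 25]
t=20: [1, 1, 0, 0, 0, 0, 0, 0, 1, 1, 0, 0, 2, 2, 1, 1]
t=21: [60, 60, 59, 59, 59, 59, 59, 59, 60, 60, 59, 59, 61, 61, 60, 60]
t=22: [43, 43, 43, 43, 43, 43, 43, 43, 43, 43, 43, 43, 43, 43, 43, 43]
t=23: [30, 30, 30, 30, 30, 30, 30, 30, 30, 30, 30, 30, 30, 30, 30, 30]
t=24: [10, 10, 10, 10, 10, 10, 10, 10, 10, 10, 10, 10, 10, 10, 10, 10]
t=25: [75, 75, 75, 75, 75, 75, 75, 75, 75, 75, 75, 75, 75, 75, 75, 75]
t=26: [49, 49, 49, 49, 49, 49, 49, 49, 49, 49, 49, 49, 49, 49, 49, 49]
t=27: [39, 39, 39, 39, 39, 39, 39, 39, 39, 39, 39, 39, 39, 39, 39, 39]
t=28: [24, 24, 24, 24, 24, 24, 24, 24, 24, 24, 24, 24, 24, 24, 24, 24]
t=29: [0, 0, 0, 0, 0, 0, 0, 0, 0, 0, 0, 0, 0, 0, 0, 0]
t=30: [59, 59, 59, 59, 59, 59, 59, 59, 59, 59, 59, 59, 59, 59, 59, 59]
t=31: [43, 43, 43, 43, 43, 43, 43, 43, 43, 43, 43, 43, 43, 43, 43, 43]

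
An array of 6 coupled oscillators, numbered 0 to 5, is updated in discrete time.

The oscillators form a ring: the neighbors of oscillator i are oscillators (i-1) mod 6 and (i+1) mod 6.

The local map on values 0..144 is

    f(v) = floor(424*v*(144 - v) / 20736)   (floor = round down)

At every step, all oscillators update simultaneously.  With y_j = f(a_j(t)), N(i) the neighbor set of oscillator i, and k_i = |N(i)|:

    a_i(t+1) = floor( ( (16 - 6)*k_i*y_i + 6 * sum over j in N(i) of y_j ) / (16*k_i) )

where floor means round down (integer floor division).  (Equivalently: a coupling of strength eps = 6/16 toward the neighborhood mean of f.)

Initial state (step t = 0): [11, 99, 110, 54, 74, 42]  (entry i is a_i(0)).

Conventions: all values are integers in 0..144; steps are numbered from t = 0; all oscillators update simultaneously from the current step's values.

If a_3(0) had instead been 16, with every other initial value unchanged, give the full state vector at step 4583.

Answer: [89, 89, 89, 89, 89, 89]
Key observation: The state at step 6, [100, 100, 100, 100, 100, 100], reappears at step 8: the system is in a cycle of period 2 from step 6 on.  Therefore the state at step 4583 equals the state at step 6 + ((4583 - 6) mod 2) = 7, which is [89, 89, 89, 89, 89, 89].

Derivation:
t=0: [11, 99, 110, 16, 74, 42]
t=1: [51, 76, 72, 59, 89, 79]
t=2: [99, 103, 105, 102, 101, 101]
t=3: [89, 86, 84, 86, 87, 88]
t=4: [100, 101, 102, 101, 100, 100]
t=5: [88, 88, 87, 88, 88, 89]
t=6: [100, 100, 100, 100, 100, 100]
t=7: [89, 89, 89, 89, 89, 89]
t=8: [100, 100, 100, 100, 100, 100]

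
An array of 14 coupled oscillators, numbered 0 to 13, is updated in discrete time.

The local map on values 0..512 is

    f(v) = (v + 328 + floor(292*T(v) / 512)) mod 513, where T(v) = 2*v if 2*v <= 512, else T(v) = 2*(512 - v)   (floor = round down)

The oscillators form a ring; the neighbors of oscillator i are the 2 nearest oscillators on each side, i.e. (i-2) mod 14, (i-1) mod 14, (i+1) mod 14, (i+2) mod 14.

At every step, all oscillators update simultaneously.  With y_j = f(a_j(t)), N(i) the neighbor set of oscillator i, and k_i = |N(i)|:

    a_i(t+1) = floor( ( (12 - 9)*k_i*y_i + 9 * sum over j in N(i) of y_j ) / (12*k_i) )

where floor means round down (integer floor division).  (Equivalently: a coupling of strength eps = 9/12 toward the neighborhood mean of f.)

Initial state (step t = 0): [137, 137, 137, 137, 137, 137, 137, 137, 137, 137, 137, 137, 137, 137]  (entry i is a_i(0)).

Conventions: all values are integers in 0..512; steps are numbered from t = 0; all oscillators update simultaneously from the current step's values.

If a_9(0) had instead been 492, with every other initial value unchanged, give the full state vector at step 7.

Simulating step by step:
t=0: [137, 137, 137, 137, 137, 137, 137, 137, 137, 492, 137, 137, 137, 137]
t=1: [108, 108, 108, 108, 108, 108, 108, 149, 149, 163, 149, 149, 108, 108]
t=2: [46, 46, 46, 46, 46, 62, 78, 106, 122, 140, 122, 106, 78, 62]
t=3: [445, 432, 426, 432, 445, 375, 311, 224, 154, 72, 154, 224, 311, 375]
t=4: [342, 339, 337, 339, 342, 334, 298, 322, 275, 284, 275, 322, 298, 334]
t=5: [352, 351, 350, 351, 352, 352, 354, 356, 357, 357, 357, 356, 354, 352]
t=6: [349, 349, 349, 349, 349, 348, 348, 348, 348, 348, 348, 348, 348, 348]
t=7: [349, 349, 349, 349, 349, 349, 349, 350, 350, 350, 350, 350, 349, 349]

Answer: [349, 349, 349, 349, 349, 349, 349, 350, 350, 350, 350, 350, 349, 349]
Key observation: This trace re-runs the system from the modified initial state.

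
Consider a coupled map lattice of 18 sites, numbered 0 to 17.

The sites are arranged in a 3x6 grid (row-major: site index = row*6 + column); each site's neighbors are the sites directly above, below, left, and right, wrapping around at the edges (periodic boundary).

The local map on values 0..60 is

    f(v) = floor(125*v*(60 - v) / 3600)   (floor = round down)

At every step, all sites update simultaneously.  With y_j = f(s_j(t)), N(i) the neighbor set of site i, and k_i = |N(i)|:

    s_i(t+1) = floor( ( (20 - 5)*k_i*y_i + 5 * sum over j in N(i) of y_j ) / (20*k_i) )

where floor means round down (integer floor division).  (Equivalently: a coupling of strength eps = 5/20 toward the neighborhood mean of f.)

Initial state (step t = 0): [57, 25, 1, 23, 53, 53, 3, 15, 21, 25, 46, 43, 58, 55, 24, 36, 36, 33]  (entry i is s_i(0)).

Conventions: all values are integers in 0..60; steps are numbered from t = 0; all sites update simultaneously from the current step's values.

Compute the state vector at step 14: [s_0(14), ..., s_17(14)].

Simulating step by step:
t=0: [57, 25, 1, 23, 53, 53, 3, 15, 21, 25, 46, 43, 58, 55, 24, 36, 36, 33]
t=1: [6, 24, 8, 26, 14, 13, 7, 21, 26, 29, 22, 23, 6, 12, 26, 29, 28, 26]
t=2: [12, 27, 18, 28, 23, 21, 13, 26, 28, 30, 28, 27, 12, 21, 28, 30, 30, 28]
t=3: [21, 29, 27, 30, 29, 27, 22, 29, 30, 31, 30, 29, 21, 27, 30, 31, 30, 30]
t=4: [28, 30, 30, 30, 30, 30, 29, 30, 30, 31, 31, 30, 28, 30, 30, 31, 31, 30]
t=5: [31, 31, 31, 31, 31, 31, 31, 31, 31, 31, 31, 31, 31, 31, 31, 31, 31, 31]
t=6: [31, 31, 31, 31, 31, 31, 31, 31, 31, 31, 31, 31, 31, 31, 31, 31, 31, 31]
t=7: [31, 31, 31, 31, 31, 31, 31, 31, 31, 31, 31, 31, 31, 31, 31, 31, 31, 31]
t=8: [31, 31, 31, 31, 31, 31, 31, 31, 31, 31, 31, 31, 31, 31, 31, 31, 31, 31]
t=9: [31, 31, 31, 31, 31, 31, 31, 31, 31, 31, 31, 31, 31, 31, 31, 31, 31, 31]
t=10: [31, 31, 31, 31, 31, 31, 31, 31, 31, 31, 31, 31, 31, 31, 31, 31, 31, 31]
t=11: [31, 31, 31, 31, 31, 31, 31, 31, 31, 31, 31, 31, 31, 31, 31, 31, 31, 31]
t=12: [31, 31, 31, 31, 31, 31, 31, 31, 31, 31, 31, 31, 31, 31, 31, 31, 31, 31]
t=13: [31, 31, 31, 31, 31, 31, 31, 31, 31, 31, 31, 31, 31, 31, 31, 31, 31, 31]
t=14: [31, 31, 31, 31, 31, 31, 31, 31, 31, 31, 31, 31, 31, 31, 31, 31, 31, 31]

Answer: [31, 31, 31, 31, 31, 31, 31, 31, 31, 31, 31, 31, 31, 31, 31, 31, 31, 31]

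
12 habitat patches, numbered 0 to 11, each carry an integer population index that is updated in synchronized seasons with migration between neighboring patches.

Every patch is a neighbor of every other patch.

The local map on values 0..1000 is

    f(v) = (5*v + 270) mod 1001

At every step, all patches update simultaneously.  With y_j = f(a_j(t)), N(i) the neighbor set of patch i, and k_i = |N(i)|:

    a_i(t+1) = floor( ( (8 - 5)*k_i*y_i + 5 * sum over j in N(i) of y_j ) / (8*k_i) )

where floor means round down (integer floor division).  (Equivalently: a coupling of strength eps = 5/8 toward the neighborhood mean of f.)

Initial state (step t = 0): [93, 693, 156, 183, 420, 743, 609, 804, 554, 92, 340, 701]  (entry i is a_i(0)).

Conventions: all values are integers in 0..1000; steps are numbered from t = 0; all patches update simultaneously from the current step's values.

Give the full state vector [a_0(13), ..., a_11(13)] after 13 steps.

Answer: [373, 532, 634, 376, 445, 389, 611, 391, 611, 532, 426, 340]

Derivation:
t=0: [93, 693, 156, 183, 420, 743, 609, 804, 554, 92, 340, 701]
t=1: [583, 582, 365, 408, 466, 662, 449, 440, 361, 582, 658, 595]
t=2: [283, 281, 254, 323, 415, 408, 388, 374, 248, 281, 402, 302]
t=3: [559, 556, 513, 623, 451, 439, 408, 385, 503, 556, 430, 589]
t=4: [262, 257, 507, 364, 409, 389, 340, 304, 491, 257, 375, 310]
t=5: [556, 548, 627, 399, 471, 439, 680, 623, 602, 548, 417, 632]
t=6: [237, 224, 350, 306, 420, 369, 434, 344, 310, 224, 334, 358]
t=7: [472, 451, 333, 582, 445, 363, 467, 642, 588, 451, 626, 346]
t=8: [543, 509, 640, 399, 500, 369, 535, 495, 409, 509, 469, 661]
t=9: [733, 679, 569, 504, 665, 456, 720, 657, 520, 679, 615, 602]
t=10: [705, 619, 444, 659, 597, 583, 685, 584, 685, 619, 518, 497]
t=11: [603, 466, 506, 530, 431, 409, 571, 410, 571, 466, 624, 590]
t=12: [379, 479, 543, 581, 424, 389, 328, 390, 328, 479, 412, 358]
t=13: [373, 532, 634, 376, 445, 389, 611, 391, 611, 532, 426, 340]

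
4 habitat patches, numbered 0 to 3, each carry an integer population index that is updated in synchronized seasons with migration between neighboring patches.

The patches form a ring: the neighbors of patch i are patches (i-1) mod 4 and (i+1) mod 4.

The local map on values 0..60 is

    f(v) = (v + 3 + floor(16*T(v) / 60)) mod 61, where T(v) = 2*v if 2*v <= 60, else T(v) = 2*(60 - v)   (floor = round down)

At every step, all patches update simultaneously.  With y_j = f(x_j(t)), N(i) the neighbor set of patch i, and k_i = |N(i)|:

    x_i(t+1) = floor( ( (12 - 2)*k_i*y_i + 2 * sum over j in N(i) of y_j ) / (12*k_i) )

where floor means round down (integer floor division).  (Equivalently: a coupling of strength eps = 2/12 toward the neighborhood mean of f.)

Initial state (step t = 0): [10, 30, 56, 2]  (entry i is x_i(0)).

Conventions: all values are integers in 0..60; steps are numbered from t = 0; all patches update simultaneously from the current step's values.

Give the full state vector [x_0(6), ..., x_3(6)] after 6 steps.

Answer: [56, 23, 53, 58]

Derivation:
t=0: [10, 30, 56, 2]
t=1: [19, 42, 4, 6]
t=2: [32, 48, 13, 13]
t=3: [47, 53, 24, 24]
t=4: [54, 57, 40, 40]
t=5: [54, 9, 48, 53]
t=6: [56, 23, 53, 58]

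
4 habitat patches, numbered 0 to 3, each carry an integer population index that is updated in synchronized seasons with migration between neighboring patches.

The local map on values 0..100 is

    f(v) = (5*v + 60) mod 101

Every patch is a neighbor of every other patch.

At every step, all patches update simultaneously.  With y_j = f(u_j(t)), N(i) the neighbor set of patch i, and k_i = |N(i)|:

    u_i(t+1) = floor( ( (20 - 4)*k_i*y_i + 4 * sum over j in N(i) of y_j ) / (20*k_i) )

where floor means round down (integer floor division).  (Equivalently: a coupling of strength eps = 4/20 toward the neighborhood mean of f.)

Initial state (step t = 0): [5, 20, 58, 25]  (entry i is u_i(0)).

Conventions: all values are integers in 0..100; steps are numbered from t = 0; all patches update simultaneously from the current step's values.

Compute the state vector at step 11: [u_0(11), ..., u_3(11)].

Simulating step by step:
t=0: [5, 20, 58, 25]
t=1: [80, 61, 52, 79]
t=2: [53, 57, 24, 49]
t=3: [25, 40, 67, 11]
t=4: [78, 59, 84, 26]
t=5: [51, 55, 73, 82]
t=6: [17, 32, 24, 57]
t=7: [44, 25, 70, 43]
t=8: [73, 77, 20, 69]
t=9: [23, 38, 51, 8]
t=10: [69, 50, 24, 88]
t=11: [12, 17, 70, 82]

Answer: [12, 17, 70, 82]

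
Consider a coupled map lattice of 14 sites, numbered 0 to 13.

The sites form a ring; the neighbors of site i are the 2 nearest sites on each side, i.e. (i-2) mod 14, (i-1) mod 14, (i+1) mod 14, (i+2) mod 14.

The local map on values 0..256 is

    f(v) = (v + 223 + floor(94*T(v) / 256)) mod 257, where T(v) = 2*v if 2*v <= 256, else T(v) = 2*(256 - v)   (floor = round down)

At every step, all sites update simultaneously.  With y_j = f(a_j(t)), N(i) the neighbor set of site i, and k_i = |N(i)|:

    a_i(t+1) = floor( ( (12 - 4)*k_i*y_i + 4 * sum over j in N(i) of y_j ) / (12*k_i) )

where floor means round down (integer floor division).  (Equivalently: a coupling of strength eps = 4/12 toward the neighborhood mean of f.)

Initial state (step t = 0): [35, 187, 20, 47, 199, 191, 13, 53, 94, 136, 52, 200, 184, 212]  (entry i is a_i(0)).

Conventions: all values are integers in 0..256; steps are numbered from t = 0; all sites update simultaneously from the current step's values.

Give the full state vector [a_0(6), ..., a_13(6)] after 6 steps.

Simulating step by step:
t=0: [35, 187, 20, 47, 199, 191, 13, 53, 94, 136, 52, 200, 184, 212]
t=1: [68, 158, 40, 82, 178, 182, 213, 102, 131, 164, 98, 192, 176, 193]
t=2: [108, 165, 72, 124, 180, 189, 201, 161, 182, 187, 155, 198, 185, 193]
t=3: [159, 183, 121, 178, 190, 201, 204, 198, 201, 201, 197, 204, 198, 199]
t=4: [196, 199, 183, 199, 201, 206, 207, 206, 206, 206, 206, 207, 205, 205]
t=5: [206, 205, 203, 205, 206, 207, 207, 208, 208, 208, 208, 208, 207, 207]
t=6: [207, 207, 207, 207, 207, 208, 208, 208, 208, 209, 208, 208, 208, 208]

Answer: [207, 207, 207, 207, 207, 208, 208, 208, 208, 209, 208, 208, 208, 208]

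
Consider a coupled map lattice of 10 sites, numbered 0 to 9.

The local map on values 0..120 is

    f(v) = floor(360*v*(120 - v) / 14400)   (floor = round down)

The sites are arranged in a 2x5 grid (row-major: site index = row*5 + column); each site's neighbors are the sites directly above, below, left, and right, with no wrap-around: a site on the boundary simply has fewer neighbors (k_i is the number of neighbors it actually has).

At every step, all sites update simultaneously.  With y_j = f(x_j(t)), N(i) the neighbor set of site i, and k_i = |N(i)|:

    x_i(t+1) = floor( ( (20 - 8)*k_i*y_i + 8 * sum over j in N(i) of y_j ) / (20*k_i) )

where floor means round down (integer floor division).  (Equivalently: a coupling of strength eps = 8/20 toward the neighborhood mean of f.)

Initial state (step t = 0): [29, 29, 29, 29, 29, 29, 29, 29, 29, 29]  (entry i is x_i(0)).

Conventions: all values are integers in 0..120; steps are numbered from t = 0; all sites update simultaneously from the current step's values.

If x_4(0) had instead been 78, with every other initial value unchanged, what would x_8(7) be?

Simulating step by step:
t=0: [29, 29, 29, 29, 78, 29, 29, 29, 29, 29]
t=1: [65, 65, 65, 67, 74, 65, 65, 65, 65, 68]
t=2: [89, 89, 88, 87, 86, 89, 89, 89, 88, 87]
t=3: [68, 68, 69, 71, 72, 68, 68, 68, 70, 71]
t=4: [88, 87, 87, 86, 86, 88, 88, 87, 86, 86]
t=5: [70, 70, 71, 72, 73, 70, 70, 71, 72, 73]
t=6: [87, 86, 86, 85, 85, 87, 86, 86, 85, 85]
t=7: [71, 72, 73, 73, 74, 71, 72, 73, 73, 74]

Answer: x_8(7) = 73
Key observation: This trace re-runs the system from the modified initial state.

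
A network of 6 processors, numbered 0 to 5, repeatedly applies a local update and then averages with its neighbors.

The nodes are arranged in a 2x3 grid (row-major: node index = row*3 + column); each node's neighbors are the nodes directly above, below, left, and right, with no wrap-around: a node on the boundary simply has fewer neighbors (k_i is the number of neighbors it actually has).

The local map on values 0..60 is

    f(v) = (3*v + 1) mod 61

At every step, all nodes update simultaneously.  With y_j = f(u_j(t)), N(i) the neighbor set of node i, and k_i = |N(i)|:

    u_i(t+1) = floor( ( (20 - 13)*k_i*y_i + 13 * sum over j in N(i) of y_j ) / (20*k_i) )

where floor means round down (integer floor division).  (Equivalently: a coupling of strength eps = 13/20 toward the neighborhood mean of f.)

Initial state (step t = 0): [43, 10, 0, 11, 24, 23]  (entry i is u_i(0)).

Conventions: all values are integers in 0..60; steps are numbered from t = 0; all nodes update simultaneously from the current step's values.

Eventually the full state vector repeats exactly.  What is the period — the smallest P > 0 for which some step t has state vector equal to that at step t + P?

Simulating step by step:
t=0: [43, 10, 0, 11, 24, 23]
t=1: [23, 15, 13, 18, 20, 7]
t=2: [35, 26, 36, 22, 26, 20]
t=3: [23, 30, 22, 22, 11, 21]
t=4: [14, 21, 12, 16, 20, 14]
t=5: [31, 18, 27, 31, 20, 27]
t=6: [40, 30, 32, 22, 23, 14]
t=7: [32, 33, 36, 24, 20, 29]
t=8: [29, 31, 38, 15, 16, 25]
t=9: [35, 39, 34, 40, 37, 38]
t=10: [53, 49, 50, 52, 54, 49]
t=11: [33, 32, 27, 37, 33, 31]
t=12: [41, 34, 29, 43, 39, 31]
t=13: [16, 33, 33, 21, 37, 38]
t=14: [30, 43, 43, 33, 38, 48]
t=15: [25, 22, 12, 40, 34, 28]
t=16: [26, 22, 22, 39, 34, 34]
t=17: [26, 16, 17, 39, 37, 30]
t=18: [40, 43, 43, 42, 47, 43]
t=19: [25, 21, 8, 27, 11, 11]
t=20: [13, 17, 20, 23, 24, 31]
t=21: [33, 29, 27, 20, 24, 15]
t=22: [22, 25, 31, 16, 20, 26]
t=23: [22, 13, 22, 19, 17, 17]
t=24: [33, 27, 32, 39, 50, 37]
t=25: [39, 29, 36, 42, 38, 38]
t=26: [30, 43, 43, 37, 37, 52]
t=27: [29, 22, 16, 44, 38, 31]
t=28: [14, 30, 29, 30, 29, 45]
t=29: [34, 31, 23, 33, 25, 22]
t=30: [38, 25, 15, 32, 22, 9]
t=31: [35, 28, 30, 32, 19, 26]
t=32: [35, 37, 24, 46, 37, 34]
t=33: [37, 41, 34, 37, 41, 35]
t=34: [35, 21, 29, 35, 21, 30]
t=35: [31, 17, 20, 31, 17, 20]
t=36: [39, 36, 16, 39, 36, 16]
t=37: [54, 50, 48, 54, 50, 48]
t=38: [37, 30, 24, 37, 30, 24]
t=39: [44, 30, 17, 44, 30, 17]
t=40: [17, 30, 44, 17, 30, 44]
t=41: [44, 30, 17, 44, 30, 17]

Answer: 2
Key observation: The state at step 39, [44, 30, 17, 44, 30, 17], reappears at step 41 — and no state repeats earlier — so the cycle the system enters has period 2.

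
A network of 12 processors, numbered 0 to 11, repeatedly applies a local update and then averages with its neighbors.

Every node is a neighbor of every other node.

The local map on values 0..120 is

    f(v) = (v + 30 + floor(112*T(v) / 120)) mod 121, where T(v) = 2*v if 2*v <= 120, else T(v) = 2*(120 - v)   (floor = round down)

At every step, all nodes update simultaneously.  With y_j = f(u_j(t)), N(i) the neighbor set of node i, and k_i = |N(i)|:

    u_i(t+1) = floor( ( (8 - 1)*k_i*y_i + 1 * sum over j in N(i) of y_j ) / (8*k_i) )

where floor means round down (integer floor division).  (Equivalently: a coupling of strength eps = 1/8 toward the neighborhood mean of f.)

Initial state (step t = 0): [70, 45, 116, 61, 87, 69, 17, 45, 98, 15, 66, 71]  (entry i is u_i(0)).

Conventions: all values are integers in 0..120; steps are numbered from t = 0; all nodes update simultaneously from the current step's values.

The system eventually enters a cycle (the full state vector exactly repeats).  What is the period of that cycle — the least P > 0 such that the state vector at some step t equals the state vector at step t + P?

Simulating step by step:
t=0: [70, 45, 116, 61, 87, 69, 17, 45, 98, 15, 66, 71]
t=1: [70, 41, 35, 77, 57, 71, 75, 41, 49, 71, 73, 69]
t=2: [69, 30, 15, 64, 69, 68, 66, 30, 49, 68, 67, 70]
t=3: [73, 110, 73, 77, 73, 74, 75, 110, 53, 74, 74, 72]
t=4: [68, 40, 68, 65, 68, 67, 67, 40, 60, 67, 67, 68]
t=5: [72, 28, 72, 74, 72, 72, 72, 28, 78, 72, 72, 72]
t=6: [70, 105, 70, 69, 70, 70, 70, 105, 66, 70, 70, 70]
t=7: [71, 45, 71, 72, 71, 71, 71, 45, 73, 71, 71, 71]
t=8: [70, 41, 70, 69, 70, 70, 70, 41, 68, 70, 70, 70]
t=9: [70, 31, 70, 71, 70, 70, 70, 31, 72, 70, 70, 70]
t=10: [73, 112, 73, 72, 73, 73, 73, 112, 71, 73, 73, 73]
t=11: [68, 38, 68, 69, 68, 68, 68, 38, 69, 68, 68, 68]
t=12: [72, 23, 72, 71, 72, 72, 72, 23, 71, 72, 72, 72]
t=13: [70, 92, 70, 71, 70, 70, 70, 92, 71, 70, 70, 70]
t=14: [71, 55, 71, 70, 71, 71, 71, 55, 70, 71, 71, 71]
t=15: [70, 66, 70, 71, 70, 70, 70, 66, 71, 70, 70, 70]
t=16: [72, 74, 72, 71, 72, 72, 72, 74, 71, 72, 72, 72]
t=17: [69, 68, 69, 70, 69, 69, 69, 68, 70, 69, 69, 69]
t=18: [73, 73, 73, 72, 73, 73, 73, 73, 72, 73, 73, 73]
t=19: [69, 69, 69, 69, 69, 69, 69, 69, 69, 69, 69, 69]
t=20: [73, 73, 73, 73, 73, 73, 73, 73, 73, 73, 73, 73]
t=21: [69, 69, 69, 69, 69, 69, 69, 69, 69, 69, 69, 69]

Answer: 2
Key observation: The state at step 19, [69, 69, 69, 69, 69, 69, 69, 69, 69, 69, 69, 69], reappears at step 21 — and no state repeats earlier — so the cycle the system enters has period 2.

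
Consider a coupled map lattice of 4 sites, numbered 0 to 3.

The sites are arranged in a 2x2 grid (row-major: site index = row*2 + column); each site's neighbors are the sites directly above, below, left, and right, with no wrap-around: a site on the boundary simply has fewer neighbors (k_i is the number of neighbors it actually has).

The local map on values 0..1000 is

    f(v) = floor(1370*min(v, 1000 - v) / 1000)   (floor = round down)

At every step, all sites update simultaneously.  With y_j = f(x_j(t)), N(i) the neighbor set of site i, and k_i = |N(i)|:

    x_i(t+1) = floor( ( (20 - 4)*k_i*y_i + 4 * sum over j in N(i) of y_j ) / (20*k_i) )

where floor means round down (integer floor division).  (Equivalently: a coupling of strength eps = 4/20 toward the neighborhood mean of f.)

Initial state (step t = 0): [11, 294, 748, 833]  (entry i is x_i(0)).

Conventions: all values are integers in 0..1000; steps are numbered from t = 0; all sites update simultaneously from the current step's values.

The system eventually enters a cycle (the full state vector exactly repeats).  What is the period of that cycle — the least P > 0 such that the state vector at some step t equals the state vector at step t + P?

Answer: 10
Key observation: The state at step 112, [657, 657, 657, 657], reappears at step 122 — and no state repeats earlier — so the cycle the system enters has period 10.

Derivation:
t=0: [11, 294, 748, 833]
t=1: [86, 345, 300, 257]
t=2: [181, 424, 375, 369]
t=3: [306, 539, 485, 513]
t=4: [464, 613, 639, 663]
t=5: [610, 533, 504, 471]
t=6: [559, 629, 661, 647]
t=7: [580, 515, 479, 483]
t=8: [592, 654, 648, 660]
t=9: [542, 481, 487, 467]
t=10: [634, 653, 660, 643]
t=11: [494, 479, 471, 485]
t=12: [670, 658, 650, 661]
t=13: [456, 466, 474, 465]
t=14: [627, 636, 645, 638]
t=15: [507, 499, 489, 494]
t=16: [675, 681, 670, 676]
t=17: [444, 438, 450, 443]
t=18: [608, 601, 614, 606]
t=19: [537, 544, 530, 538]
t=20: [633, 625, 641, 632]
t=21: [502, 511, 493, 503]
t=22: [680, 671, 676, 678]
t=23: [439, 447, 442, 442]
t=24: [602, 610, 604, 605]
t=25: [543, 535, 542, 540]
t=26: [627, 635, 627, 630]
t=27: [509, 501, 510, 505]
t=28: [673, 681, 671, 677]
t=29: [446, 438, 448, 442]
t=30: [610, 601, 612, 605]
t=31: [534, 544, 532, 540]
t=32: [636, 626, 639, 630]
t=33: [499, 510, 495, 505]
t=34: [681, 672, 678, 677]
t=35: [438, 447, 440, 442]
t=36: [601, 610, 602, 605]
t=37: [544, 535, 544, 540]
t=38: [625, 635, 624, 630]
t=39: [511, 501, 513, 506]
t=40: [670, 680, 668, 675]
t=41: [450, 440, 452, 445]
t=42: [614, 604, 617, 609]
t=43: [529, 539, 525, 534]
t=44: [644, 633, 648, 638]
t=45: [488, 499, 483, 494]
t=46: [668, 680, 663, 675]
t=47: [453, 440, 458, 445]
t=48: [618, 604, 624, 610]
t=49: [524, 539, 517, 532]
t=50: [650, 634, 658, 642]
t=51: [480, 497, 471, 488]
t=52: [658, 676, 648, 666]
t=53: [466, 446, 478, 458]
t=54: [636, 615, 649, 628]
t=55: [499, 522, 484, 507]
t=56: [678, 659, 666, 671]
t=57: [445, 462, 454, 452]
t=58: [612, 628, 619, 620]
t=59: [527, 512, 521, 519]
t=60: [650, 665, 655, 658]
t=61: [476, 461, 472, 467]
t=62: [649, 633, 645, 638]
t=63: [482, 499, 486, 494]
t=64: [662, 680, 665, 675]
t=65: [460, 441, 457, 445]
t=66: [627, 607, 624, 610]
t=67: [514, 534, 516, 532]
t=68: [662, 641, 661, 642]
t=69: [465, 488, 466, 487]
t=70: [640, 664, 640, 664]
t=71: [489, 463, 489, 463]
t=72: [665, 637, 665, 637]
t=73: [461, 493, 461, 493]
t=74: [635, 670, 635, 670]
t=75: [495, 456, 495, 456]
t=76: [672, 629, 672, 629]
t=77: [454, 502, 454, 502]
t=78: [627, 675, 627, 675]
t=79: [504, 451, 504, 451]
t=80: [672, 623, 672, 623]
t=81: [455, 509, 455, 509]
t=82: [627, 667, 627, 667]
t=83: [505, 461, 505, 461]
t=84: [673, 635, 673, 635]
t=85: [452, 494, 452, 494]
t=86: [624, 670, 624, 670]
t=87: [508, 458, 508, 458]
t=88: [669, 631, 669, 631]
t=89: [458, 499, 458, 499]
t=90: [632, 677, 632, 677]
t=91: [497, 448, 497, 448]
t=92: [673, 619, 673, 619]
t=93: [454, 513, 454, 513]
t=94: [625, 662, 625, 662]
t=95: [508, 468, 508, 468]
t=96: [670, 644, 670, 644]
t=97: [455, 483, 455, 483]
t=98: [626, 657, 626, 657]
t=99: [507, 473, 507, 473]
t=100: [672, 650, 672, 650]
t=101: [452, 476, 452, 476]
t=102: [622, 648, 622, 648]
t=103: [513, 485, 513, 485]
t=104: [666, 664, 666, 664]
t=105: [457, 459, 457, 459]
t=106: [626, 627, 626, 627]
t=107: [511, 511, 511, 511]
t=108: [669, 669, 669, 669]
t=109: [453, 453, 453, 453]
t=110: [620, 620, 620, 620]
t=111: [520, 520, 520, 520]
t=112: [657, 657, 657, 657]
t=113: [469, 469, 469, 469]
t=114: [642, 642, 642, 642]
t=115: [490, 490, 490, 490]
t=116: [671, 671, 671, 671]
t=117: [450, 450, 450, 450]
t=118: [616, 616, 616, 616]
t=119: [526, 526, 526, 526]
t=120: [649, 649, 649, 649]
t=121: [480, 480, 480, 480]
t=122: [657, 657, 657, 657]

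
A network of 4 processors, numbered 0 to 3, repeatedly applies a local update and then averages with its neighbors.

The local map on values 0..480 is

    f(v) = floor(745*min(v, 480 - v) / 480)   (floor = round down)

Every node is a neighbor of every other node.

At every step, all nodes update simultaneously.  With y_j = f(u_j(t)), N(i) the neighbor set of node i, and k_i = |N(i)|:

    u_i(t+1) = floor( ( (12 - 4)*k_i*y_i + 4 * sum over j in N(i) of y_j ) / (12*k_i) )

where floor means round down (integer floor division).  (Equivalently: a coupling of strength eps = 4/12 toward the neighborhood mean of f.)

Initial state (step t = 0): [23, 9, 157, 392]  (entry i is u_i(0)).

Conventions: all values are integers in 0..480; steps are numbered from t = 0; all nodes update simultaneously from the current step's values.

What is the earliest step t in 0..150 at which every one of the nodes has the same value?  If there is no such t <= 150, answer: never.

Answer: 18
Key observation: Synchronization is absorbing here: once all nodes are equal they stay equal, and step 18 is the first all-equal step.

Derivation:
t=0: [23, 9, 157, 392]  (not all equal)
t=1: [66, 54, 182, 123]  (not all equal)
t=2: [129, 119, 229, 178]  (not all equal)
t=3: [223, 215, 310, 266]  (not all equal)
t=4: [333, 326, 287, 326]  (not all equal)
t=5: [238, 244, 277, 244]  (not all equal)
t=6: [362, 360, 332, 360]  (not all equal)
t=7: [188, 190, 214, 190]  (not all equal)
t=8: [296, 297, 319, 297]  (not all equal)
t=9: [280, 280, 260, 280]  (not all equal)
t=10: [313, 313, 330, 313]  (not all equal)
t=11: [256, 256, 241, 256]  (not all equal)
t=12: [349, 349, 362, 349]  (not all equal)
t=13: [200, 200, 189, 200]  (not all equal)
t=14: [308, 308, 298, 308]  (not all equal)
t=15: [267, 267, 276, 267]  (not all equal)
t=16: [328, 328, 320, 328]  (not all equal)
t=17: [236, 236, 243, 236]  (not all equal)
t=18: [366, 366, 366, 366]  (all equal)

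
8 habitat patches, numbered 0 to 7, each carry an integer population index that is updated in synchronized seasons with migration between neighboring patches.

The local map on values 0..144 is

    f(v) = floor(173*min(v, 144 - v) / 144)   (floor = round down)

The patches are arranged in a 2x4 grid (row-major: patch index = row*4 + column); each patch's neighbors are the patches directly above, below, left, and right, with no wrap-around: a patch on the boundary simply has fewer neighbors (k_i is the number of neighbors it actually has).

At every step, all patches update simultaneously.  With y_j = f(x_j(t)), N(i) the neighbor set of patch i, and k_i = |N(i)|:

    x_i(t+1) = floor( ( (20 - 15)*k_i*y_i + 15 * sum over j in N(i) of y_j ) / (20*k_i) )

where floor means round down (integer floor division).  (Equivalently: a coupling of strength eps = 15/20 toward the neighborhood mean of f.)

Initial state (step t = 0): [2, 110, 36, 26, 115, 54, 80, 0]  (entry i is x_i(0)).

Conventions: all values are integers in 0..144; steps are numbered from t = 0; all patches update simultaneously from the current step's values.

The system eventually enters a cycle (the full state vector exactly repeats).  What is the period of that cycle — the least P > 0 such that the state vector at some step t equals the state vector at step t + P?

Simulating step by step:
t=0: [2, 110, 36, 26, 115, 54, 80, 0]
t=1: [28, 37, 47, 23, 33, 53, 45, 40]
t=2: [39, 49, 45, 45, 45, 50, 55, 42]
t=3: [53, 54, 58, 52, 53, 59, 57, 57]
t=4: [63, 66, 65, 66, 65, 66, 68, 65]
t=5: [77, 77, 79, 78, 77, 79, 79, 79]
t=6: [80, 79, 78, 78, 79, 79, 78, 78]
t=7: [77, 77, 78, 79, 77, 78, 78, 79]
t=8: [80, 79, 79, 78, 79, 79, 78, 78]
t=9: [77, 77, 78, 78, 77, 78, 78, 79]
t=10: [80, 79, 79, 78, 79, 79, 78, 78]

Answer: 2
Key observation: The state at step 8, [80, 79, 79, 78, 79, 79, 78, 78], reappears at step 10 — and no state repeats earlier — so the cycle the system enters has period 2.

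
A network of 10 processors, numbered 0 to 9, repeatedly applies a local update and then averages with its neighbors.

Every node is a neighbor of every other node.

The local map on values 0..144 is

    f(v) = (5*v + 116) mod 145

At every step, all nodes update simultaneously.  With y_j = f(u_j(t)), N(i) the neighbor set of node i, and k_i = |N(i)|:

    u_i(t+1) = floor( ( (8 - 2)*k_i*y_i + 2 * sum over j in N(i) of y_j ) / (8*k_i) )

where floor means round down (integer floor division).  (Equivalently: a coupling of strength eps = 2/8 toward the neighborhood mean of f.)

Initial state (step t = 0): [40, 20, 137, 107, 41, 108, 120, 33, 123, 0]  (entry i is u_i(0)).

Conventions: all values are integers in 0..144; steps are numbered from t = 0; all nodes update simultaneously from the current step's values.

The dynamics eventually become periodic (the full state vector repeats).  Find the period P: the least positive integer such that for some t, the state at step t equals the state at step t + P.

Simulating step by step:
t=0: [40, 20, 137, 107, 41, 108, 120, 33, 123, 0]
t=1: [39, 71, 75, 71, 43, 75, 118, 118, 25, 104]
t=2: [33, 44, 58, 44, 47, 58, 109, 109, 87, 58]
t=3: [123, 58, 109, 58, 69, 109, 83, 83, 109, 109]
t=4: [26, 105, 80, 105, 40, 80, 91, 91, 80, 80]
t=5: [96, 67, 81, 67, 42, 81, 121, 121, 81, 81]
t=6: [31, 31, 81, 31, 45, 81, 121, 121, 81, 81]
t=7: [120, 120, 91, 120, 66, 91, 131, 131, 91, 91]
t=8: [127, 127, 127, 127, 37, 127, 62, 62, 127, 127]
t=9: [31, 31, 31, 31, 20, 31, 111, 111, 31, 31]
t=10: [122, 122, 122, 122, 82, 122, 97, 97, 122, 122]
t=11: [4, 4, 4, 4, 69, 4, 19, 19, 4, 4]
t=12: [129, 129, 129, 129, 49, 129, 78, 78, 129, 129]
t=13: [38, 38, 38, 38, 64, 38, 64, 64, 38, 38]
t=14: [14, 14, 14, 14, 3, 14, 3, 3, 14, 14]
t=15: [48, 48, 48, 48, 113, 48, 113, 113, 48, 48]
t=16: [68, 68, 68, 68, 94, 68, 94, 94, 68, 68]
t=17: [19, 19, 19, 19, 8, 19, 8, 8, 19, 19]
t=18: [61, 61, 61, 61, 21, 61, 21, 21, 61, 61]
t=19: [126, 126, 126, 126, 86, 126, 86, 86, 126, 126]
t=20: [28, 28, 28, 28, 93, 28, 93, 93, 28, 28]
t=21: [101, 101, 101, 101, 22, 101, 22, 22, 101, 101]
t=22: [44, 44, 44, 44, 73, 44, 73, 73, 44, 44]
t=23: [46, 46, 46, 46, 46, 46, 46, 46, 46, 46]
t=24: [56, 56, 56, 56, 56, 56, 56, 56, 56, 56]
t=25: [106, 106, 106, 106, 106, 106, 106, 106, 106, 106]
t=26: [66, 66, 66, 66, 66, 66, 66, 66, 66, 66]
t=27: [11, 11, 11, 11, 11, 11, 11, 11, 11, 11]
t=28: [26, 26, 26, 26, 26, 26, 26, 26, 26, 26]
t=29: [101, 101, 101, 101, 101, 101, 101, 101, 101, 101]
t=30: [41, 41, 41, 41, 41, 41, 41, 41, 41, 41]
t=31: [31, 31, 31, 31, 31, 31, 31, 31, 31, 31]
t=32: [126, 126, 126, 126, 126, 126, 126, 126, 126, 126]
t=33: [21, 21, 21, 21, 21, 21, 21, 21, 21, 21]
t=34: [76, 76, 76, 76, 76, 76, 76, 76, 76, 76]
t=35: [61, 61, 61, 61, 61, 61, 61, 61, 61, 61]
t=36: [131, 131, 131, 131, 131, 131, 131, 131, 131, 131]
t=37: [46, 46, 46, 46, 46, 46, 46, 46, 46, 46]

Answer: 14
Key observation: The state at step 23, [46, 46, 46, 46, 46, 46, 46, 46, 46, 46], reappears at step 37 — and no state repeats earlier — so the cycle the system enters has period 14.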